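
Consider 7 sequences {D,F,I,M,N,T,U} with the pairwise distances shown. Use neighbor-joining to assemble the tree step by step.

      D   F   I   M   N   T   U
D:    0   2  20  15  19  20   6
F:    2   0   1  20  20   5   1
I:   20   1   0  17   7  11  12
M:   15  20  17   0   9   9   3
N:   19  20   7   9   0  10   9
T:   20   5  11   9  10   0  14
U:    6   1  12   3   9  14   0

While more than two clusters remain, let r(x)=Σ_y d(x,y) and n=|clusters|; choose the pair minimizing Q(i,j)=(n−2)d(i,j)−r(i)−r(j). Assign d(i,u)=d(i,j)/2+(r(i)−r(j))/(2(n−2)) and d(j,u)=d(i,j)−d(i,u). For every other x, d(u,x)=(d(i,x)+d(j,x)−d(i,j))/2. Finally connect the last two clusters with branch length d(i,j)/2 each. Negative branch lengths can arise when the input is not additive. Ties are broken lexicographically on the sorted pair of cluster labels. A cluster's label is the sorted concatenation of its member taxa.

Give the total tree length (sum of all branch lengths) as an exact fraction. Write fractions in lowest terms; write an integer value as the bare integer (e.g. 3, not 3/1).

229/8

step 1: merge (D,F) at d=2, Q=-121; branch lengths D→43/10, F→-23/10; new cluster DF
  updated: d(DF,I)=19/2, d(DF,M)=33/2, d(DF,N)=37/2, d(DF,T)=23/2, d(DF,U)=5/2
step 2: merge (DF,U) at d=5/2, Q=-89; branch lengths DF→7/2, U→-1; new cluster DFU
  updated: d(DFU,I)=19/2, d(DFU,M)=17/2, d(DFU,N)=25/2, d(DFU,T)=23/2
step 3: merge (I,N) at d=7, Q=-62; branch lengths I→9/2, N→5/2; new cluster IN
  updated: d(DFU,IN)=15/2, d(IN,M)=19/2, d(IN,T)=7
step 4: merge (DFU,M) at d=17/2, Q=-75/2; branch lengths DFU→35/8, M→33/8; new cluster DFMU
  updated: d(DFMU,IN)=17/4, d(DFMU,T)=6
step 5: merge (DFMU,IN) at d=17/4, Q=-69/4; branch lengths DFMU→13/8, IN→21/8; new cluster DFIMNU
  updated: d(DFIMNU,T)=35/8
step 6: merge (DFIMNU,T) at d=35/8; branch lengths DFIMNU→35/16, T→35/16; new cluster DFIMNTU
final tree: (((((D:43/10,F:-23/10):7/2,U:-1):35/8,M:33/8):13/8,(I:9/2,N:5/2):21/8):35/16,T:35/16)
total length: 229/8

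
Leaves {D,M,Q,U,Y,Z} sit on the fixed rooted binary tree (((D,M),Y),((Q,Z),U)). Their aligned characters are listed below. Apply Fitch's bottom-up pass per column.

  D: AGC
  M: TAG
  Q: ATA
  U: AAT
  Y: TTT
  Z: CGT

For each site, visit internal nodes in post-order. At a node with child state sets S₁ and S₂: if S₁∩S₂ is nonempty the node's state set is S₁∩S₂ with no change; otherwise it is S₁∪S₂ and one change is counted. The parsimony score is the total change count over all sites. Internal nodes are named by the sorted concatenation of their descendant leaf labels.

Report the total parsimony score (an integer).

10

DM@0: {A} ∪ {T} = {A,T} (union, +1)
DMY@0: {A,T} ∩ {T} = {T} (intersection, +0)
QZ@0: {A} ∪ {C} = {A,C} (union, +1)
QUZ@0: {A,C} ∩ {A} = {A} (intersection, +0)
DMQUYZ@0: {T} ∪ {A} = {A,T} (union, +1)
DM@1: {G} ∪ {A} = {A,G} (union, +1)
DMY@1: {A,G} ∪ {T} = {A,G,T} (union, +1)
QZ@1: {T} ∪ {G} = {G,T} (union, +1)
QUZ@1: {G,T} ∪ {A} = {A,G,T} (union, +1)
DMQUYZ@1: {A,G,T} ∩ {A,G,T} = {A,G,T} (intersection, +0)
DM@2: {C} ∪ {G} = {C,G} (union, +1)
DMY@2: {C,G} ∪ {T} = {C,G,T} (union, +1)
QZ@2: {A} ∪ {T} = {A,T} (union, +1)
QUZ@2: {A,T} ∩ {T} = {T} (intersection, +0)
DMQUYZ@2: {C,G,T} ∩ {T} = {T} (intersection, +0)
per-site changes: [3, 4, 3]; total = 10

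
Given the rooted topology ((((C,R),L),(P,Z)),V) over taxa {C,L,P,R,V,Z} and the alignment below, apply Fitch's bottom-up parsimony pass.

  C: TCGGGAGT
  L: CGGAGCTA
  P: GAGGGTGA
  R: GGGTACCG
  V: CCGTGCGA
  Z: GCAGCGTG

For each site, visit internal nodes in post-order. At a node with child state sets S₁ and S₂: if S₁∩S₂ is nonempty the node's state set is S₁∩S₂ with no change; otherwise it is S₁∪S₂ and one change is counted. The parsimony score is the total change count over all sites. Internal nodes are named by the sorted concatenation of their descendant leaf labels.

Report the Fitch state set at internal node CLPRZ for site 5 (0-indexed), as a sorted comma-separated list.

CR@0: {T} ∪ {G} = {G,T} (union, +1)
CLR@0: {G,T} ∪ {C} = {C,G,T} (union, +1)
PZ@0: {G} ∩ {G} = {G} (intersection, +0)
CLPRZ@0: {C,G,T} ∩ {G} = {G} (intersection, +0)
CLPRVZ@0: {G} ∪ {C} = {C,G} (union, +1)
CR@1: {C} ∪ {G} = {C,G} (union, +1)
CLR@1: {C,G} ∩ {G} = {G} (intersection, +0)
PZ@1: {A} ∪ {C} = {A,C} (union, +1)
CLPRZ@1: {G} ∪ {A,C} = {A,C,G} (union, +1)
CLPRVZ@1: {A,C,G} ∩ {C} = {C} (intersection, +0)
CR@2: {G} ∩ {G} = {G} (intersection, +0)
CLR@2: {G} ∩ {G} = {G} (intersection, +0)
PZ@2: {G} ∪ {A} = {A,G} (union, +1)
CLPRZ@2: {G} ∩ {A,G} = {G} (intersection, +0)
CLPRVZ@2: {G} ∩ {G} = {G} (intersection, +0)
CR@3: {G} ∪ {T} = {G,T} (union, +1)
CLR@3: {G,T} ∪ {A} = {A,G,T} (union, +1)
PZ@3: {G} ∩ {G} = {G} (intersection, +0)
CLPRZ@3: {A,G,T} ∩ {G} = {G} (intersection, +0)
CLPRVZ@3: {G} ∪ {T} = {G,T} (union, +1)
CR@4: {G} ∪ {A} = {A,G} (union, +1)
CLR@4: {A,G} ∩ {G} = {G} (intersection, +0)
PZ@4: {G} ∪ {C} = {C,G} (union, +1)
CLPRZ@4: {G} ∩ {C,G} = {G} (intersection, +0)
CLPRVZ@4: {G} ∩ {G} = {G} (intersection, +0)
CR@5: {A} ∪ {C} = {A,C} (union, +1)
CLR@5: {A,C} ∩ {C} = {C} (intersection, +0)
PZ@5: {T} ∪ {G} = {G,T} (union, +1)
CLPRZ@5: {C} ∪ {G,T} = {C,G,T} (union, +1)
CLPRVZ@5: {C,G,T} ∩ {C} = {C} (intersection, +0)
CR@6: {G} ∪ {C} = {C,G} (union, +1)
CLR@6: {C,G} ∪ {T} = {C,G,T} (union, +1)
PZ@6: {G} ∪ {T} = {G,T} (union, +1)
CLPRZ@6: {C,G,T} ∩ {G,T} = {G,T} (intersection, +0)
CLPRVZ@6: {G,T} ∩ {G} = {G} (intersection, +0)
CR@7: {T} ∪ {G} = {G,T} (union, +1)
CLR@7: {G,T} ∪ {A} = {A,G,T} (union, +1)
PZ@7: {A} ∪ {G} = {A,G} (union, +1)
CLPRZ@7: {A,G,T} ∩ {A,G} = {A,G} (intersection, +0)
CLPRVZ@7: {A,G} ∩ {A} = {A} (intersection, +0)
per-site changes: [3, 3, 1, 3, 2, 3, 3, 3]; total = 21

C,G,T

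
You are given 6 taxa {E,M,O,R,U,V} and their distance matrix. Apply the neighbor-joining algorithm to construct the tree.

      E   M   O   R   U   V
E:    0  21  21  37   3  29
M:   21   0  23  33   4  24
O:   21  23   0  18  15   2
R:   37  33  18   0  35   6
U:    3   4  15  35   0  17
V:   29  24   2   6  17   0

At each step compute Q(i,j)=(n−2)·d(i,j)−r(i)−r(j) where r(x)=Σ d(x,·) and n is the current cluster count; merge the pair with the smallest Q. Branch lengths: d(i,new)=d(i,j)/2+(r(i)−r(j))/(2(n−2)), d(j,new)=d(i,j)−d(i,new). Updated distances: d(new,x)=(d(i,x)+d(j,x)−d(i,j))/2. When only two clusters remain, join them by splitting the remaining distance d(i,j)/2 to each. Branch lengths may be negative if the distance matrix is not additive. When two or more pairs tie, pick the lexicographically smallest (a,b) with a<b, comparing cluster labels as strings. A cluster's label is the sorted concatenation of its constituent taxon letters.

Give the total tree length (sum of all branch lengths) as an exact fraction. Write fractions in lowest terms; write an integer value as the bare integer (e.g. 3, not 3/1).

iteration 1: select R,V (d=6, Q=-183); attach at lengths (75/8, -27/8); label the merged cluster RV
  updated: d(E,RV)=30, d(M,RV)=51/2, d(O,RV)=7, d(RV,U)=23
iteration 2: select O,RV (d=7, Q=-261/2); attach at lengths (1/4, 27/4); label the merged cluster ORV
  updated: d(E,ORV)=22, d(M,ORV)=83/4, d(ORV,U)=31/2
iteration 3: select E,U (d=3, Q=-125/2); attach at lengths (59/8, -35/8); label the merged cluster EU
  updated: d(EU,M)=11, d(EU,ORV)=69/4
iteration 4: select EU,M (d=11, Q=-49); attach at lengths (15/4, 29/4); label the merged cluster EMU
  updated: d(EMU,ORV)=27/2
iteration 5: select EMU,ORV (d=27/2); attach at lengths (27/4, 27/4); label the merged cluster EMORUV
final tree: (((E:59/8,U:-35/8):15/4,M:29/4):27/4,(O:1/4,(R:75/8,V:-27/8):27/4):27/4)
total length: 81/2

81/2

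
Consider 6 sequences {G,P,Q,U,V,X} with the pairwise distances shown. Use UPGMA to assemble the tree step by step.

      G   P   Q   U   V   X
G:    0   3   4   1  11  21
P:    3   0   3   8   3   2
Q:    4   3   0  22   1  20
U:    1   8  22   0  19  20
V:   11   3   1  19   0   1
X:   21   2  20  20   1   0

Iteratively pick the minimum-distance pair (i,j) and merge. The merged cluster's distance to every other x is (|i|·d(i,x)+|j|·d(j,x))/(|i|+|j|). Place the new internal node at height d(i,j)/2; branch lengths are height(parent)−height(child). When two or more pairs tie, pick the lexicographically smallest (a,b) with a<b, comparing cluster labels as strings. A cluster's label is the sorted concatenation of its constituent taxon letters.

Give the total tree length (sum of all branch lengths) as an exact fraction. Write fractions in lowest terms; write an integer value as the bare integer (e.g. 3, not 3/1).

151/8

iteration 1: select G,U (d=1); attach at lengths (1/2, 1/2); label the merged cluster GU
  updated: d(GU,P)=11/2, d(GU,Q)=13, d(GU,V)=15, d(GU,X)=41/2
iteration 2: select Q,V (d=1); attach at lengths (1/2, 1/2); label the merged cluster QV
  updated: d(GU,QV)=14, d(P,QV)=3, d(QV,X)=21/2
iteration 3: select P,X (d=2); attach at lengths (1, 1); label the merged cluster PX
  updated: d(GU,PX)=13, d(PX,QV)=27/4
iteration 4: select PX,QV (d=27/4); attach at lengths (19/8, 23/8); label the merged cluster PQVX
  updated: d(GU,PQVX)=27/2
iteration 5: select GU,PQVX (d=27/2); attach at lengths (25/4, 27/8); label the merged cluster GPQUVX
final tree: ((G:1/2,U:1/2):25/4,((P:1,X:1):19/8,(Q:1/2,V:1/2):23/8):27/8)
total length: 151/8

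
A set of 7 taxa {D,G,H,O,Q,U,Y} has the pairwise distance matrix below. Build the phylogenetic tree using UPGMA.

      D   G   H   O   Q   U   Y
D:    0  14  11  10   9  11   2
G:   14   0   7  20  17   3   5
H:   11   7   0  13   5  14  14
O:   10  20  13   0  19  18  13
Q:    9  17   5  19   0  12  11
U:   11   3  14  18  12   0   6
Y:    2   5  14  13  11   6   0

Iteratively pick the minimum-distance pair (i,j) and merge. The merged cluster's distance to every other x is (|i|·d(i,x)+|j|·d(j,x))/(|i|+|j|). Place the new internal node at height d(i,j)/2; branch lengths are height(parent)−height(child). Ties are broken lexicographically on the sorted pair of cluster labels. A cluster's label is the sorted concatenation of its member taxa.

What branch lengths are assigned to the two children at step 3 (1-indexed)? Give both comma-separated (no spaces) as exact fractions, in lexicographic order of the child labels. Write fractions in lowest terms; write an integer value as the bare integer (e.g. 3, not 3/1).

5/2,5/2

step 1: merge (D,Y) at d=2; branch lengths D→1, Y→1; new cluster DY
  updated: d(DY,G)=19/2, d(DY,H)=25/2, d(DY,O)=23/2, d(DY,Q)=10, d(DY,U)=17/2
step 2: merge (G,U) at d=3; branch lengths G→3/2, U→3/2; new cluster GU
  updated: d(DY,GU)=9, d(GU,H)=21/2, d(GU,O)=19, d(GU,Q)=29/2
step 3: merge (H,Q) at d=5; branch lengths H→5/2, Q→5/2; new cluster HQ
  updated: d(DY,HQ)=45/4, d(GU,HQ)=25/2, d(HQ,O)=16
step 4: merge (DY,GU) at d=9; branch lengths DY→7/2, GU→3; new cluster DGUY
  updated: d(DGUY,HQ)=95/8, d(DGUY,O)=61/4
step 5: merge (DGUY,HQ) at d=95/8; branch lengths DGUY→23/16, HQ→55/16; new cluster DGHQUY
  updated: d(DGHQUY,O)=31/2
step 6: merge (DGHQUY,O) at d=31/2; branch lengths DGHQUY→29/16, O→31/4; new cluster DGHOQUY
final tree: ((((D:1,Y:1):7/2,(G:3/2,U:3/2):3):23/16,(H:5/2,Q:5/2):55/16):29/16,O:31/4)
total length: 495/16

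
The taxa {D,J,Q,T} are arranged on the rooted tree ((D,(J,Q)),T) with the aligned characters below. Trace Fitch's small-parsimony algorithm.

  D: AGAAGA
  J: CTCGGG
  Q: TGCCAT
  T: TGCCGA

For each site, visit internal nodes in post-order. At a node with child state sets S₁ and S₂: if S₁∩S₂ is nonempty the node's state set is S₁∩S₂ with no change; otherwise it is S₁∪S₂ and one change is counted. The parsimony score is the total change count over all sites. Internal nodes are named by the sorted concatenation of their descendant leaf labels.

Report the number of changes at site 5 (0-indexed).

2

[col 0] JQ: children J:{C}, Q:{T} ∪→ {C,T}; cost 1
[col 0] DJQ: children D:{A}, JQ:{C,T} ∪→ {A,C,T}; cost 1
[col 0] DJQT: children DJQ:{A,C,T}, T:{T} ∩→ {T}; cost 0
[col 1] JQ: children J:{T}, Q:{G} ∪→ {G,T}; cost 1
[col 1] DJQ: children D:{G}, JQ:{G,T} ∩→ {G}; cost 0
[col 1] DJQT: children DJQ:{G}, T:{G} ∩→ {G}; cost 0
[col 2] JQ: children J:{C}, Q:{C} ∩→ {C}; cost 0
[col 2] DJQ: children D:{A}, JQ:{C} ∪→ {A,C}; cost 1
[col 2] DJQT: children DJQ:{A,C}, T:{C} ∩→ {C}; cost 0
[col 3] JQ: children J:{G}, Q:{C} ∪→ {C,G}; cost 1
[col 3] DJQ: children D:{A}, JQ:{C,G} ∪→ {A,C,G}; cost 1
[col 3] DJQT: children DJQ:{A,C,G}, T:{C} ∩→ {C}; cost 0
[col 4] JQ: children J:{G}, Q:{A} ∪→ {A,G}; cost 1
[col 4] DJQ: children D:{G}, JQ:{A,G} ∩→ {G}; cost 0
[col 4] DJQT: children DJQ:{G}, T:{G} ∩→ {G}; cost 0
[col 5] JQ: children J:{G}, Q:{T} ∪→ {G,T}; cost 1
[col 5] DJQ: children D:{A}, JQ:{G,T} ∪→ {A,G,T}; cost 1
[col 5] DJQT: children DJQ:{A,G,T}, T:{A} ∩→ {A}; cost 0
per-site changes: [2, 1, 1, 2, 1, 2]; total = 9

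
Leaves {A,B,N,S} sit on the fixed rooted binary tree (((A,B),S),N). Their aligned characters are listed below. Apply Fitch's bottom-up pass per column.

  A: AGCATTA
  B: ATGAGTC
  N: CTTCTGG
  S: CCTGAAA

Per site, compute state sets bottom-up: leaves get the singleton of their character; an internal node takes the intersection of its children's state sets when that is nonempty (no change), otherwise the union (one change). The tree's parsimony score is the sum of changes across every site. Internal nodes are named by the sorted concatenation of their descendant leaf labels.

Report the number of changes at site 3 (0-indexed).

2

[col 0] AB: children A:{A}, B:{A} ∩→ {A}; cost 0
[col 0] ABS: children AB:{A}, S:{C} ∪→ {A,C}; cost 1
[col 0] ABNS: children ABS:{A,C}, N:{C} ∩→ {C}; cost 0
[col 1] AB: children A:{G}, B:{T} ∪→ {G,T}; cost 1
[col 1] ABS: children AB:{G,T}, S:{C} ∪→ {C,G,T}; cost 1
[col 1] ABNS: children ABS:{C,G,T}, N:{T} ∩→ {T}; cost 0
[col 2] AB: children A:{C}, B:{G} ∪→ {C,G}; cost 1
[col 2] ABS: children AB:{C,G}, S:{T} ∪→ {C,G,T}; cost 1
[col 2] ABNS: children ABS:{C,G,T}, N:{T} ∩→ {T}; cost 0
[col 3] AB: children A:{A}, B:{A} ∩→ {A}; cost 0
[col 3] ABS: children AB:{A}, S:{G} ∪→ {A,G}; cost 1
[col 3] ABNS: children ABS:{A,G}, N:{C} ∪→ {A,C,G}; cost 1
[col 4] AB: children A:{T}, B:{G} ∪→ {G,T}; cost 1
[col 4] ABS: children AB:{G,T}, S:{A} ∪→ {A,G,T}; cost 1
[col 4] ABNS: children ABS:{A,G,T}, N:{T} ∩→ {T}; cost 0
[col 5] AB: children A:{T}, B:{T} ∩→ {T}; cost 0
[col 5] ABS: children AB:{T}, S:{A} ∪→ {A,T}; cost 1
[col 5] ABNS: children ABS:{A,T}, N:{G} ∪→ {A,G,T}; cost 1
[col 6] AB: children A:{A}, B:{C} ∪→ {A,C}; cost 1
[col 6] ABS: children AB:{A,C}, S:{A} ∩→ {A}; cost 0
[col 6] ABNS: children ABS:{A}, N:{G} ∪→ {A,G}; cost 1
per-site changes: [1, 2, 2, 2, 2, 2, 2]; total = 13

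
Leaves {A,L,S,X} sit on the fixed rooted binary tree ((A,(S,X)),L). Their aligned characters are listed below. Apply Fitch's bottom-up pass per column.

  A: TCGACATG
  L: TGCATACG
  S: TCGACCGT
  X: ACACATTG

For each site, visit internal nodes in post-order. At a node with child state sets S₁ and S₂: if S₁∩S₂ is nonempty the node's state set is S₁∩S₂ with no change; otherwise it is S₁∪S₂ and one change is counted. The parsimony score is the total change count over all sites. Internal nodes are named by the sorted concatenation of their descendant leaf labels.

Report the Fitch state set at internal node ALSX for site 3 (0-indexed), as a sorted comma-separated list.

A

site 0, node SX: S={T} ∪ X={A} → {A,T} (+1)
site 0, node ASX: A={T} ∩ SX={A,T} → {T} (+0)
site 0, node ALSX: ASX={T} ∩ L={T} → {T} (+0)
site 1, node SX: S={C} ∩ X={C} → {C} (+0)
site 1, node ASX: A={C} ∩ SX={C} → {C} (+0)
site 1, node ALSX: ASX={C} ∪ L={G} → {C,G} (+1)
site 2, node SX: S={G} ∪ X={A} → {A,G} (+1)
site 2, node ASX: A={G} ∩ SX={A,G} → {G} (+0)
site 2, node ALSX: ASX={G} ∪ L={C} → {C,G} (+1)
site 3, node SX: S={A} ∪ X={C} → {A,C} (+1)
site 3, node ASX: A={A} ∩ SX={A,C} → {A} (+0)
site 3, node ALSX: ASX={A} ∩ L={A} → {A} (+0)
site 4, node SX: S={C} ∪ X={A} → {A,C} (+1)
site 4, node ASX: A={C} ∩ SX={A,C} → {C} (+0)
site 4, node ALSX: ASX={C} ∪ L={T} → {C,T} (+1)
site 5, node SX: S={C} ∪ X={T} → {C,T} (+1)
site 5, node ASX: A={A} ∪ SX={C,T} → {A,C,T} (+1)
site 5, node ALSX: ASX={A,C,T} ∩ L={A} → {A} (+0)
site 6, node SX: S={G} ∪ X={T} → {G,T} (+1)
site 6, node ASX: A={T} ∩ SX={G,T} → {T} (+0)
site 6, node ALSX: ASX={T} ∪ L={C} → {C,T} (+1)
site 7, node SX: S={T} ∪ X={G} → {G,T} (+1)
site 7, node ASX: A={G} ∩ SX={G,T} → {G} (+0)
site 7, node ALSX: ASX={G} ∩ L={G} → {G} (+0)
per-site changes: [1, 1, 2, 1, 2, 2, 2, 1]; total = 12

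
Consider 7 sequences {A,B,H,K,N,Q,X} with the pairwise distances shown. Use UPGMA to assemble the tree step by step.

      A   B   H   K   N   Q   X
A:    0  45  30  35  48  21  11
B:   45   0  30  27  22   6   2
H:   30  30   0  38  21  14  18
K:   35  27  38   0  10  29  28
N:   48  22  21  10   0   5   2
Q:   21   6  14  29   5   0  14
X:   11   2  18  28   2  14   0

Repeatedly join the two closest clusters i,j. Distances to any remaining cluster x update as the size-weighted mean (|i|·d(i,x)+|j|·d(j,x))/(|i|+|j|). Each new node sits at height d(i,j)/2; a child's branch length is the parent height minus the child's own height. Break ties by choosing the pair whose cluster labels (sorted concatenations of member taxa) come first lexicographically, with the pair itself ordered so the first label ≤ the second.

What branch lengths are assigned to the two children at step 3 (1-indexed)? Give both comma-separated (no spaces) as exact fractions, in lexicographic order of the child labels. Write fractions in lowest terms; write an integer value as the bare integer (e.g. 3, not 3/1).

step 1: merge (B,X) at d=2; branch lengths B→1, X→1; new cluster BX
  updated: d(A,BX)=28, d(BX,H)=24, d(BX,K)=55/2, d(BX,N)=12, d(BX,Q)=10
step 2: merge (N,Q) at d=5; branch lengths N→5/2, Q→5/2; new cluster NQ
  updated: d(A,NQ)=69/2, d(BX,NQ)=11, d(H,NQ)=35/2, d(K,NQ)=39/2
step 3: merge (BX,NQ) at d=11; branch lengths BX→9/2, NQ→3; new cluster BNQX
  updated: d(A,BNQX)=125/4, d(BNQX,H)=83/4, d(BNQX,K)=47/2
step 4: merge (BNQX,H) at d=83/4; branch lengths BNQX→39/8, H→83/8; new cluster BHNQX
  updated: d(A,BHNQX)=31, d(BHNQX,K)=132/5
step 5: merge (BHNQX,K) at d=132/5; branch lengths BHNQX→113/40, K→66/5; new cluster BHKNQX
  updated: d(A,BHKNQX)=95/3
step 6: merge (A,BHKNQX) at d=95/3; branch lengths A→95/6, BHKNQX→79/30; new cluster ABHKNQX
final tree: (A:95/6,((((B:1,X:1):9/2,(N:5/2,Q:5/2):3):39/8,H:83/8):113/40,K:66/5):79/30)
total length: 7709/120

9/2,3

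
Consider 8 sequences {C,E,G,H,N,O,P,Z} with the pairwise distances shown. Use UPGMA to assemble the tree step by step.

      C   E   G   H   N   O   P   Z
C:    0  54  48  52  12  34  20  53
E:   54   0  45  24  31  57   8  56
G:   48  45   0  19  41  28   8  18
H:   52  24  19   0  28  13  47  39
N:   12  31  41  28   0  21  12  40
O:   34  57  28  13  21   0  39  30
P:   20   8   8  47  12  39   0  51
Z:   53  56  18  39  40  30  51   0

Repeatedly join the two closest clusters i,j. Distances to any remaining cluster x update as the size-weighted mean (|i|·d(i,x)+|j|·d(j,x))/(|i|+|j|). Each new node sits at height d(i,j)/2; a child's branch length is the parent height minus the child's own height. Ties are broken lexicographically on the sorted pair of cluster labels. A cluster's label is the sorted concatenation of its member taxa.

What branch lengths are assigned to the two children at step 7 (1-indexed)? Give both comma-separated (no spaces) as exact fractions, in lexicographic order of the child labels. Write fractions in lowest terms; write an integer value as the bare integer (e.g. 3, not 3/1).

11/2,45/8

iteration 1: select E,P (d=8); attach at lengths (4, 4); label the merged cluster EP
  updated: d(C,EP)=37, d(EP,G)=53/2, d(EP,H)=71/2, d(EP,N)=43/2, d(EP,O)=48, d(EP,Z)=107/2
iteration 2: select C,N (d=12); attach at lengths (6, 6); label the merged cluster CN
  updated: d(CN,EP)=117/4, d(CN,G)=89/2, d(CN,H)=40, d(CN,O)=55/2, d(CN,Z)=93/2
iteration 3: select H,O (d=13); attach at lengths (13/2, 13/2); label the merged cluster HO
  updated: d(CN,HO)=135/4, d(EP,HO)=167/4, d(G,HO)=47/2, d(HO,Z)=69/2
iteration 4: select G,Z (d=18); attach at lengths (9, 9); label the merged cluster GZ
  updated: d(CN,GZ)=91/2, d(EP,GZ)=40, d(GZ,HO)=29
iteration 5: select GZ,HO (d=29); attach at lengths (11/2, 8); label the merged cluster GHOZ
  updated: d(CN,GHOZ)=317/8, d(EP,GHOZ)=327/8
iteration 6: select CN,EP (d=117/4); attach at lengths (69/8, 85/8); label the merged cluster CENP
  updated: d(CENP,GHOZ)=161/4
iteration 7: select CENP,GHOZ (d=161/4); attach at lengths (11/2, 45/8); label the merged cluster CEGHNOPZ
final tree: (((C:6,N:6):69/8,(E:4,P:4):85/8):11/2,((G:9,Z:9):11/2,(H:13/2,O:13/2):8):45/8)
total length: 759/8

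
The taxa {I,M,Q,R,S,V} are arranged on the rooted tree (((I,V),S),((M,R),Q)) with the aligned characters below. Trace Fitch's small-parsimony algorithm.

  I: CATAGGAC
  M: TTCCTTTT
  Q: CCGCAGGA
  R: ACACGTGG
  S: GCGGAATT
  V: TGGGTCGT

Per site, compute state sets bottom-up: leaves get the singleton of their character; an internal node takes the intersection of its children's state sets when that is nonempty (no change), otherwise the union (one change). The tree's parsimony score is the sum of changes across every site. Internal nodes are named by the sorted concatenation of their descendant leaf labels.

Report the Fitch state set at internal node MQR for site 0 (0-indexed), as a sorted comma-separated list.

[col 0] IV: children I:{C}, V:{T} ∪→ {C,T}; cost 1
[col 0] ISV: children IV:{C,T}, S:{G} ∪→ {C,G,T}; cost 1
[col 0] MR: children M:{T}, R:{A} ∪→ {A,T}; cost 1
[col 0] MQR: children MR:{A,T}, Q:{C} ∪→ {A,C,T}; cost 1
[col 0] IMQRSV: children ISV:{C,G,T}, MQR:{A,C,T} ∩→ {C,T}; cost 0
[col 1] IV: children I:{A}, V:{G} ∪→ {A,G}; cost 1
[col 1] ISV: children IV:{A,G}, S:{C} ∪→ {A,C,G}; cost 1
[col 1] MR: children M:{T}, R:{C} ∪→ {C,T}; cost 1
[col 1] MQR: children MR:{C,T}, Q:{C} ∩→ {C}; cost 0
[col 1] IMQRSV: children ISV:{A,C,G}, MQR:{C} ∩→ {C}; cost 0
[col 2] IV: children I:{T}, V:{G} ∪→ {G,T}; cost 1
[col 2] ISV: children IV:{G,T}, S:{G} ∩→ {G}; cost 0
[col 2] MR: children M:{C}, R:{A} ∪→ {A,C}; cost 1
[col 2] MQR: children MR:{A,C}, Q:{G} ∪→ {A,C,G}; cost 1
[col 2] IMQRSV: children ISV:{G}, MQR:{A,C,G} ∩→ {G}; cost 0
[col 3] IV: children I:{A}, V:{G} ∪→ {A,G}; cost 1
[col 3] ISV: children IV:{A,G}, S:{G} ∩→ {G}; cost 0
[col 3] MR: children M:{C}, R:{C} ∩→ {C}; cost 0
[col 3] MQR: children MR:{C}, Q:{C} ∩→ {C}; cost 0
[col 3] IMQRSV: children ISV:{G}, MQR:{C} ∪→ {C,G}; cost 1
[col 4] IV: children I:{G}, V:{T} ∪→ {G,T}; cost 1
[col 4] ISV: children IV:{G,T}, S:{A} ∪→ {A,G,T}; cost 1
[col 4] MR: children M:{T}, R:{G} ∪→ {G,T}; cost 1
[col 4] MQR: children MR:{G,T}, Q:{A} ∪→ {A,G,T}; cost 1
[col 4] IMQRSV: children ISV:{A,G,T}, MQR:{A,G,T} ∩→ {A,G,T}; cost 0
[col 5] IV: children I:{G}, V:{C} ∪→ {C,G}; cost 1
[col 5] ISV: children IV:{C,G}, S:{A} ∪→ {A,C,G}; cost 1
[col 5] MR: children M:{T}, R:{T} ∩→ {T}; cost 0
[col 5] MQR: children MR:{T}, Q:{G} ∪→ {G,T}; cost 1
[col 5] IMQRSV: children ISV:{A,C,G}, MQR:{G,T} ∩→ {G}; cost 0
[col 6] IV: children I:{A}, V:{G} ∪→ {A,G}; cost 1
[col 6] ISV: children IV:{A,G}, S:{T} ∪→ {A,G,T}; cost 1
[col 6] MR: children M:{T}, R:{G} ∪→ {G,T}; cost 1
[col 6] MQR: children MR:{G,T}, Q:{G} ∩→ {G}; cost 0
[col 6] IMQRSV: children ISV:{A,G,T}, MQR:{G} ∩→ {G}; cost 0
[col 7] IV: children I:{C}, V:{T} ∪→ {C,T}; cost 1
[col 7] ISV: children IV:{C,T}, S:{T} ∩→ {T}; cost 0
[col 7] MR: children M:{T}, R:{G} ∪→ {G,T}; cost 1
[col 7] MQR: children MR:{G,T}, Q:{A} ∪→ {A,G,T}; cost 1
[col 7] IMQRSV: children ISV:{T}, MQR:{A,G,T} ∩→ {T}; cost 0
per-site changes: [4, 3, 3, 2, 4, 3, 3, 3]; total = 25

A,C,T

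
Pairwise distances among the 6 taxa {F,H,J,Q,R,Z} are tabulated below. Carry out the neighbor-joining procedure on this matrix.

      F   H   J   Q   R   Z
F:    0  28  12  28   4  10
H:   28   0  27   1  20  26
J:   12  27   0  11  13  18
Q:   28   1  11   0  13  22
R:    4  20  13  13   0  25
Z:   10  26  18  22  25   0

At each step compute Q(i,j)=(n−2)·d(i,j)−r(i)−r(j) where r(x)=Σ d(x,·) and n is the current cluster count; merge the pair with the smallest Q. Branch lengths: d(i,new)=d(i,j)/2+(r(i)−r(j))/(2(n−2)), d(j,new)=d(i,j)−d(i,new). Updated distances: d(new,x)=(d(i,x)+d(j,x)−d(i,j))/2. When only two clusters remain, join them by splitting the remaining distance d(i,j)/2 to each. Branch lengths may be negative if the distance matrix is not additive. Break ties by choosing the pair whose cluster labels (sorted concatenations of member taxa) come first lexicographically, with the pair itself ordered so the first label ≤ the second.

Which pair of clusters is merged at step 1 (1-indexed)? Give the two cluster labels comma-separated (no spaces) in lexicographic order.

iteration 1: select H,Q (d=1, Q=-173); attach at lengths (31/8, -23/8); label the merged cluster HQ
  updated: d(F,HQ)=55/2, d(HQ,J)=37/2, d(HQ,R)=16, d(HQ,Z)=47/2
iteration 2: select F,Z (d=10, Q=-100); attach at lengths (7/6, 53/6); label the merged cluster FZ
  updated: d(FZ,HQ)=41/2, d(FZ,J)=10, d(FZ,R)=19/2
iteration 3: select FZ,J (d=10, Q=-123/2); attach at lengths (37/8, 43/8); label the merged cluster FJZ
  updated: d(FJZ,HQ)=29/2, d(FJZ,R)=25/4
iteration 4: select FJZ,HQ (d=29/2, Q=-147/4); attach at lengths (19/8, 97/8); label the merged cluster FHJQZ
  updated: d(FHJQZ,R)=31/8
iteration 5: select FHJQZ,R (d=31/8); attach at lengths (31/16, 31/16); label the merged cluster FHJQRZ
final tree: ((((F:7/6,Z:53/6):37/8,J:43/8):19/8,(H:31/8,Q:-23/8):97/8):31/16,R:31/16)
total length: 315/8

H,Q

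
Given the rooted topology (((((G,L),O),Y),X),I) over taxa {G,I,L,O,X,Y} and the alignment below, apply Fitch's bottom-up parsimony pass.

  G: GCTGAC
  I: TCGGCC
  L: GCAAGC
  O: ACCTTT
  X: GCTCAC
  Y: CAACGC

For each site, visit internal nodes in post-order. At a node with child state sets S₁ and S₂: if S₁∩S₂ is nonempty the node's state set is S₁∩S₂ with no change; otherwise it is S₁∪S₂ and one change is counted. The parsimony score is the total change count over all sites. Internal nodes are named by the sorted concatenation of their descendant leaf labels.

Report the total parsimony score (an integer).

GL@0: {G} ∩ {G} = {G} (intersection, +0)
GLO@0: {G} ∪ {A} = {A,G} (union, +1)
GLOY@0: {A,G} ∪ {C} = {A,C,G} (union, +1)
GLOXY@0: {A,C,G} ∩ {G} = {G} (intersection, +0)
GILOXY@0: {G} ∪ {T} = {G,T} (union, +1)
GL@1: {C} ∩ {C} = {C} (intersection, +0)
GLO@1: {C} ∩ {C} = {C} (intersection, +0)
GLOY@1: {C} ∪ {A} = {A,C} (union, +1)
GLOXY@1: {A,C} ∩ {C} = {C} (intersection, +0)
GILOXY@1: {C} ∩ {C} = {C} (intersection, +0)
GL@2: {T} ∪ {A} = {A,T} (union, +1)
GLO@2: {A,T} ∪ {C} = {A,C,T} (union, +1)
GLOY@2: {A,C,T} ∩ {A} = {A} (intersection, +0)
GLOXY@2: {A} ∪ {T} = {A,T} (union, +1)
GILOXY@2: {A,T} ∪ {G} = {A,G,T} (union, +1)
GL@3: {G} ∪ {A} = {A,G} (union, +1)
GLO@3: {A,G} ∪ {T} = {A,G,T} (union, +1)
GLOY@3: {A,G,T} ∪ {C} = {A,C,G,T} (union, +1)
GLOXY@3: {A,C,G,T} ∩ {C} = {C} (intersection, +0)
GILOXY@3: {C} ∪ {G} = {C,G} (union, +1)
GL@4: {A} ∪ {G} = {A,G} (union, +1)
GLO@4: {A,G} ∪ {T} = {A,G,T} (union, +1)
GLOY@4: {A,G,T} ∩ {G} = {G} (intersection, +0)
GLOXY@4: {G} ∪ {A} = {A,G} (union, +1)
GILOXY@4: {A,G} ∪ {C} = {A,C,G} (union, +1)
GL@5: {C} ∩ {C} = {C} (intersection, +0)
GLO@5: {C} ∪ {T} = {C,T} (union, +1)
GLOY@5: {C,T} ∩ {C} = {C} (intersection, +0)
GLOXY@5: {C} ∩ {C} = {C} (intersection, +0)
GILOXY@5: {C} ∩ {C} = {C} (intersection, +0)
per-site changes: [3, 1, 4, 4, 4, 1]; total = 17

17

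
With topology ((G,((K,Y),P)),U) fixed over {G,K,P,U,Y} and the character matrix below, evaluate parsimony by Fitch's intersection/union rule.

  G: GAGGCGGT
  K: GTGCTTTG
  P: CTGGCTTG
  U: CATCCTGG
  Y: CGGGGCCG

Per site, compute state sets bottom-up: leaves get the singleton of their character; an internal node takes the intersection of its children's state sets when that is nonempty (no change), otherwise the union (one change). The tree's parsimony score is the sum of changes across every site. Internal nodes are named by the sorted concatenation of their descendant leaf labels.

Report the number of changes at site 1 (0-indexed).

2

[col 0] KY: children K:{G}, Y:{C} ∪→ {C,G}; cost 1
[col 0] KPY: children KY:{C,G}, P:{C} ∩→ {C}; cost 0
[col 0] GKPY: children G:{G}, KPY:{C} ∪→ {C,G}; cost 1
[col 0] GKPUY: children GKPY:{C,G}, U:{C} ∩→ {C}; cost 0
[col 1] KY: children K:{T}, Y:{G} ∪→ {G,T}; cost 1
[col 1] KPY: children KY:{G,T}, P:{T} ∩→ {T}; cost 0
[col 1] GKPY: children G:{A}, KPY:{T} ∪→ {A,T}; cost 1
[col 1] GKPUY: children GKPY:{A,T}, U:{A} ∩→ {A}; cost 0
[col 2] KY: children K:{G}, Y:{G} ∩→ {G}; cost 0
[col 2] KPY: children KY:{G}, P:{G} ∩→ {G}; cost 0
[col 2] GKPY: children G:{G}, KPY:{G} ∩→ {G}; cost 0
[col 2] GKPUY: children GKPY:{G}, U:{T} ∪→ {G,T}; cost 1
[col 3] KY: children K:{C}, Y:{G} ∪→ {C,G}; cost 1
[col 3] KPY: children KY:{C,G}, P:{G} ∩→ {G}; cost 0
[col 3] GKPY: children G:{G}, KPY:{G} ∩→ {G}; cost 0
[col 3] GKPUY: children GKPY:{G}, U:{C} ∪→ {C,G}; cost 1
[col 4] KY: children K:{T}, Y:{G} ∪→ {G,T}; cost 1
[col 4] KPY: children KY:{G,T}, P:{C} ∪→ {C,G,T}; cost 1
[col 4] GKPY: children G:{C}, KPY:{C,G,T} ∩→ {C}; cost 0
[col 4] GKPUY: children GKPY:{C}, U:{C} ∩→ {C}; cost 0
[col 5] KY: children K:{T}, Y:{C} ∪→ {C,T}; cost 1
[col 5] KPY: children KY:{C,T}, P:{T} ∩→ {T}; cost 0
[col 5] GKPY: children G:{G}, KPY:{T} ∪→ {G,T}; cost 1
[col 5] GKPUY: children GKPY:{G,T}, U:{T} ∩→ {T}; cost 0
[col 6] KY: children K:{T}, Y:{C} ∪→ {C,T}; cost 1
[col 6] KPY: children KY:{C,T}, P:{T} ∩→ {T}; cost 0
[col 6] GKPY: children G:{G}, KPY:{T} ∪→ {G,T}; cost 1
[col 6] GKPUY: children GKPY:{G,T}, U:{G} ∩→ {G}; cost 0
[col 7] KY: children K:{G}, Y:{G} ∩→ {G}; cost 0
[col 7] KPY: children KY:{G}, P:{G} ∩→ {G}; cost 0
[col 7] GKPY: children G:{T}, KPY:{G} ∪→ {G,T}; cost 1
[col 7] GKPUY: children GKPY:{G,T}, U:{G} ∩→ {G}; cost 0
per-site changes: [2, 2, 1, 2, 2, 2, 2, 1]; total = 14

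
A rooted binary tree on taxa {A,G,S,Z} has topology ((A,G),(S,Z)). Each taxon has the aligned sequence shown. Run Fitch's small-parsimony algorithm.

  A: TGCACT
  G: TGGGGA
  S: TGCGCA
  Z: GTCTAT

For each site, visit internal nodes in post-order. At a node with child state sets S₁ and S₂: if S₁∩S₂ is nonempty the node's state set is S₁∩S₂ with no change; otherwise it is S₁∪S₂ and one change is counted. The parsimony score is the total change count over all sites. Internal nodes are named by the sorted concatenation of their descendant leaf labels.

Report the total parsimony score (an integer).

9

[col 0] AG: children A:{T}, G:{T} ∩→ {T}; cost 0
[col 0] SZ: children S:{T}, Z:{G} ∪→ {G,T}; cost 1
[col 0] AGSZ: children AG:{T}, SZ:{G,T} ∩→ {T}; cost 0
[col 1] AG: children A:{G}, G:{G} ∩→ {G}; cost 0
[col 1] SZ: children S:{G}, Z:{T} ∪→ {G,T}; cost 1
[col 1] AGSZ: children AG:{G}, SZ:{G,T} ∩→ {G}; cost 0
[col 2] AG: children A:{C}, G:{G} ∪→ {C,G}; cost 1
[col 2] SZ: children S:{C}, Z:{C} ∩→ {C}; cost 0
[col 2] AGSZ: children AG:{C,G}, SZ:{C} ∩→ {C}; cost 0
[col 3] AG: children A:{A}, G:{G} ∪→ {A,G}; cost 1
[col 3] SZ: children S:{G}, Z:{T} ∪→ {G,T}; cost 1
[col 3] AGSZ: children AG:{A,G}, SZ:{G,T} ∩→ {G}; cost 0
[col 4] AG: children A:{C}, G:{G} ∪→ {C,G}; cost 1
[col 4] SZ: children S:{C}, Z:{A} ∪→ {A,C}; cost 1
[col 4] AGSZ: children AG:{C,G}, SZ:{A,C} ∩→ {C}; cost 0
[col 5] AG: children A:{T}, G:{A} ∪→ {A,T}; cost 1
[col 5] SZ: children S:{A}, Z:{T} ∪→ {A,T}; cost 1
[col 5] AGSZ: children AG:{A,T}, SZ:{A,T} ∩→ {A,T}; cost 0
per-site changes: [1, 1, 1, 2, 2, 2]; total = 9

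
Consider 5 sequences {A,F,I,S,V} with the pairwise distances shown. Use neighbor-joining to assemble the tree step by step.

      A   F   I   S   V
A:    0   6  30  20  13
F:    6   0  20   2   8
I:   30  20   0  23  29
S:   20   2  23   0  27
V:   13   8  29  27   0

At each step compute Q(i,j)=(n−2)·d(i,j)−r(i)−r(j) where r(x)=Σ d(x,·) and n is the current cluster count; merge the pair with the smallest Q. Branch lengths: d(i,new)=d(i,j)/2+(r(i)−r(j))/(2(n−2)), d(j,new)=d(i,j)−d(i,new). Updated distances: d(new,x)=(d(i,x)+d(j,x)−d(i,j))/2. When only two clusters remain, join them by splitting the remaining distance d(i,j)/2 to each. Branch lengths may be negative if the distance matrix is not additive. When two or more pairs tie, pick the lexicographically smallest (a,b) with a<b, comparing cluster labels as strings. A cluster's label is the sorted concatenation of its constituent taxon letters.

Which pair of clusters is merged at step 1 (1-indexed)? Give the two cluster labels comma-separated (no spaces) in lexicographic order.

A,V

iteration 1: select A,V (d=13, Q=-107); attach at lengths (31/6, 47/6); label the merged cluster AV
  updated: d(AV,F)=1/2, d(AV,I)=23, d(AV,S)=17
iteration 2: select AV,F (d=1/2, Q=-62); attach at lengths (19/4, -17/4); label the merged cluster AFV
  updated: d(AFV,I)=85/4, d(AFV,S)=37/4
iteration 3: select AFV,I (d=85/4, Q=-107/2); attach at lengths (15/4, 35/2); label the merged cluster AFIV
  updated: d(AFIV,S)=11/2
iteration 4: select AFIV,S (d=11/2); attach at lengths (11/4, 11/4); label the merged cluster AFISV
final tree: ((((A:31/6,V:47/6):19/4,F:-17/4):15/4,I:35/2):11/4,S:11/4)
total length: 161/4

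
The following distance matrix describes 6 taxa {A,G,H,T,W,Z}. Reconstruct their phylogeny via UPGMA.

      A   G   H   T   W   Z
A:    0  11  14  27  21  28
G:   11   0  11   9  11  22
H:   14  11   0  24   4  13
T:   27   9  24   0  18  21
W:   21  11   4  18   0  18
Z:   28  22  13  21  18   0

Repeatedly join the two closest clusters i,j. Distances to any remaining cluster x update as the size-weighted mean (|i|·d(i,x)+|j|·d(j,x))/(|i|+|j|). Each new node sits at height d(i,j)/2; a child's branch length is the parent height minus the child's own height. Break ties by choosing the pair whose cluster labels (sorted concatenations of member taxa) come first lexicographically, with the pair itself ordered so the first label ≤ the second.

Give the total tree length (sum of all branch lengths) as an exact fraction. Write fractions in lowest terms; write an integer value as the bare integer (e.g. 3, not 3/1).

1301/30

step 1: merge (H,W) at d=4; branch lengths H→2, W→2; new cluster HW
  updated: d(A,HW)=35/2, d(G,HW)=11, d(HW,T)=21, d(HW,Z)=31/2
step 2: merge (G,T) at d=9; branch lengths G→9/2, T→9/2; new cluster GT
  updated: d(A,GT)=19, d(GT,HW)=16, d(GT,Z)=43/2
step 3: merge (HW,Z) at d=31/2; branch lengths HW→23/4, Z→31/4; new cluster HWZ
  updated: d(A,HWZ)=21, d(GT,HWZ)=107/6
step 4: merge (GT,HWZ) at d=107/6; branch lengths GT→53/12, HWZ→7/6; new cluster GHTWZ
  updated: d(A,GHTWZ)=101/5
step 5: merge (A,GHTWZ) at d=101/5; branch lengths A→101/10, GHTWZ→71/60; new cluster AGHTWZ
final tree: (A:101/10,((G:9/2,T:9/2):53/12,((H:2,W:2):23/4,Z:31/4):7/6):71/60)
total length: 1301/30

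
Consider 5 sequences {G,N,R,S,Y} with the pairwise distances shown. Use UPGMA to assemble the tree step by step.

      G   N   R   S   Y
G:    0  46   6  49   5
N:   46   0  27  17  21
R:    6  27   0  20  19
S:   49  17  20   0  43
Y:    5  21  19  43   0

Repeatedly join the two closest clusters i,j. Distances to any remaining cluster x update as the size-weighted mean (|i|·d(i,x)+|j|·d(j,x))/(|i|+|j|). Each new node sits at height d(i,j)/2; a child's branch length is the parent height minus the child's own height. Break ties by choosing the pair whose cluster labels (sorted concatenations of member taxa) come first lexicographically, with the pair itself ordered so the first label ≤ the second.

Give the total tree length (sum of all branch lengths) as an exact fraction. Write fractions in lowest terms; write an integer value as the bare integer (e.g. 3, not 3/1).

iteration 1: select G,Y (d=5); attach at lengths (5/2, 5/2); label the merged cluster GY
  updated: d(GY,N)=67/2, d(GY,R)=25/2, d(GY,S)=46
iteration 2: select GY,R (d=25/2); attach at lengths (15/4, 25/4); label the merged cluster GRY
  updated: d(GRY,N)=94/3, d(GRY,S)=112/3
iteration 3: select N,S (d=17); attach at lengths (17/2, 17/2); label the merged cluster NS
  updated: d(GRY,NS)=103/3
iteration 4: select GRY,NS (d=103/3); attach at lengths (131/12, 26/3); label the merged cluster GNRSY
final tree: (((G:5/2,Y:5/2):15/4,R:25/4):131/12,(N:17/2,S:17/2):26/3)
total length: 619/12

619/12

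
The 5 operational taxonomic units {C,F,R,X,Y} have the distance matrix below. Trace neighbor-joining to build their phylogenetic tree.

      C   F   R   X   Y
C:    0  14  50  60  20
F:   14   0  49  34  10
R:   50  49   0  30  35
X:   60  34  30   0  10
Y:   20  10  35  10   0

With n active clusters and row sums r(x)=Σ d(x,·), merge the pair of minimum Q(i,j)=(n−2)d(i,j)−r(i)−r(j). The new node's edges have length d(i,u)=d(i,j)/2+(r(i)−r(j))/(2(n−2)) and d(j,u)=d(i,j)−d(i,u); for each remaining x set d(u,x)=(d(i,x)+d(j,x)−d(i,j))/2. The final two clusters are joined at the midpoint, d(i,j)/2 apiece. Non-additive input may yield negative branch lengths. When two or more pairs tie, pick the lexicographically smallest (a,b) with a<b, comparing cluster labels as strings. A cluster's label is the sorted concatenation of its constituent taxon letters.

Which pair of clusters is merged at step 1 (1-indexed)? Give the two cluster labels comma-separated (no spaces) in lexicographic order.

C,F

1. join C+F (d=14, Q=-209) ⇒ CF; edges |C|=79/6, |F|=5/6
  updated: d(CF,R)=85/2, d(CF,X)=40, d(CF,Y)=8
2. join CF+Y (d=8, Q=-255/2) ⇒ CFY; edges |CF|=107/8, |Y|=-43/8
  updated: d(CFY,R)=139/4, d(CFY,X)=21
3. join CFY+R (d=139/4, Q=-343/4) ⇒ CFRY; edges |CFY|=103/8, |R|=175/8
  updated: d(CFRY,X)=65/8
4. join CFRY+X (d=65/8) ⇒ CFRXY; edges |CFRY|=65/16, |X|=65/16
final tree: ((((C:79/6,F:5/6):107/8,Y:-43/8):103/8,R:175/8):65/16,X:65/16)
total length: 519/8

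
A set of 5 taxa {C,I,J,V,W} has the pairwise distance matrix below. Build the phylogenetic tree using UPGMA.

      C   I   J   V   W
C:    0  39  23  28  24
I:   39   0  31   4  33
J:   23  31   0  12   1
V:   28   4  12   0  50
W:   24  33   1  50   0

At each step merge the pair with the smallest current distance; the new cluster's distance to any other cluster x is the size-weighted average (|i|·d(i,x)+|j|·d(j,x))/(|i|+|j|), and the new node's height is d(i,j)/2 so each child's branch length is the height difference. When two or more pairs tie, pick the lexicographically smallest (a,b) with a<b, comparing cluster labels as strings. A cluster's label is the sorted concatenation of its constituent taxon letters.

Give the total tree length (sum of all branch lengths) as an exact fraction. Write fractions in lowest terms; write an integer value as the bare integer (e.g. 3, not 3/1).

557/12

1. join J+W (d=1) ⇒ JW; edges |J|=1/2, |W|=1/2
  updated: d(C,JW)=47/2, d(I,JW)=32, d(JW,V)=31
2. join I+V (d=4) ⇒ IV; edges |I|=2, |V|=2
  updated: d(C,IV)=67/2, d(IV,JW)=63/2
3. join C+JW (d=47/2) ⇒ CJW; edges |C|=47/4, |JW|=45/4
  updated: d(CJW,IV)=193/6
4. join CJW+IV (d=193/6) ⇒ CIJVW; edges |CJW|=13/3, |IV|=169/12
final tree: ((C:47/4,(J:1/2,W:1/2):45/4):13/3,(I:2,V:2):169/12)
total length: 557/12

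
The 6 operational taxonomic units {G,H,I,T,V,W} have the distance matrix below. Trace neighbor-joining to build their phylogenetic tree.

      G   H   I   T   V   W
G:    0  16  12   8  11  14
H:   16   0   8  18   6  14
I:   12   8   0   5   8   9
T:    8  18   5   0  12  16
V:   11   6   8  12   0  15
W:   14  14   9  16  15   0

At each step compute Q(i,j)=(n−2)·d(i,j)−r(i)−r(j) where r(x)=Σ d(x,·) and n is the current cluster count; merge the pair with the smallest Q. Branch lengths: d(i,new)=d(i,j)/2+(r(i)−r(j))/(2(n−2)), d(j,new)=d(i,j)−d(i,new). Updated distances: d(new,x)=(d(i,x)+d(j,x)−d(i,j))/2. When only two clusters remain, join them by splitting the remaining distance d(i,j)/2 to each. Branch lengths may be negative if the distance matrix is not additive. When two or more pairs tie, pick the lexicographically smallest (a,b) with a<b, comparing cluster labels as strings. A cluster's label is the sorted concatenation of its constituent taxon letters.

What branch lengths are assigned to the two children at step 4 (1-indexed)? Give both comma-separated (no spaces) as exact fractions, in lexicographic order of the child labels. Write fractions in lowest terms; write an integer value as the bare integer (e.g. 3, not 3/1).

step 1: merge (H,V) at d=6, Q=-90; branch lengths H→17/4, V→7/4; new cluster HV
  updated: d(G,HV)=21/2, d(HV,I)=5, d(HV,T)=12, d(HV,W)=23/2
step 2: merge (G,T) at d=8, Q=-123/2; branch lengths G→55/12, T→41/12; new cluster GT
  updated: d(GT,HV)=29/4, d(GT,I)=9/2, d(GT,W)=11
step 3: merge (GT,I) at d=9/2, Q=-129/4; branch lengths GT→53/16, I→19/16; new cluster GIT
  updated: d(GIT,HV)=31/8, d(GIT,W)=31/4
step 4: merge (GIT,HV) at d=31/8, Q=-185/8; branch lengths GIT→1/16, HV→61/16; new cluster GHITV
  updated: d(GHITV,W)=123/16
step 5: merge (GHITV,W) at d=123/16; branch lengths GHITV→123/32, W→123/32; new cluster GHITVW
final tree: ((((G:55/12,T:41/12):53/16,I:19/16):1/16,(H:17/4,V:7/4):61/16):123/32,W:123/32)
total length: 481/16

1/16,61/16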